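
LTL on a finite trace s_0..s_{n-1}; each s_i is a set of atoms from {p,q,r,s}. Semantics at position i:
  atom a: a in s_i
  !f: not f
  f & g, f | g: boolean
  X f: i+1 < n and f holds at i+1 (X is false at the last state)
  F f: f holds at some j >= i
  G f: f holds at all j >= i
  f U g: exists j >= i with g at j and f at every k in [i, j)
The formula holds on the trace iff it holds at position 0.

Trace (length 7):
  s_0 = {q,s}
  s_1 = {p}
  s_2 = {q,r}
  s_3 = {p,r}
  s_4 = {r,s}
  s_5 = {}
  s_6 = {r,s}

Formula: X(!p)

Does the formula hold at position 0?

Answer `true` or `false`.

s_0={q,s}: X(!p)=False !p=True p=False
s_1={p}: X(!p)=True !p=False p=True
s_2={q,r}: X(!p)=False !p=True p=False
s_3={p,r}: X(!p)=True !p=False p=True
s_4={r,s}: X(!p)=True !p=True p=False
s_5={}: X(!p)=True !p=True p=False
s_6={r,s}: X(!p)=False !p=True p=False

Answer: false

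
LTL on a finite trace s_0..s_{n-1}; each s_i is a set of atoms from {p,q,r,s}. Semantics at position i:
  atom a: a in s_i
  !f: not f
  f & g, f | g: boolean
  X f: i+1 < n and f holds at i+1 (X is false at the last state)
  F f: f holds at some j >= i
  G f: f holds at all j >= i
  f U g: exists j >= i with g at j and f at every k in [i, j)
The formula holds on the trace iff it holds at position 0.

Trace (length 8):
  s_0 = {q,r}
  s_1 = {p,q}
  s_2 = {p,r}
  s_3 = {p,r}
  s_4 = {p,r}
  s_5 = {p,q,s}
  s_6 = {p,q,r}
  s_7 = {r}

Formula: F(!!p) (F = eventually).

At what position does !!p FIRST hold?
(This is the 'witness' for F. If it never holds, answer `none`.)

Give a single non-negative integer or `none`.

Answer: 1

Derivation:
s_0={q,r}: !!p=False !p=True p=False
s_1={p,q}: !!p=True !p=False p=True
s_2={p,r}: !!p=True !p=False p=True
s_3={p,r}: !!p=True !p=False p=True
s_4={p,r}: !!p=True !p=False p=True
s_5={p,q,s}: !!p=True !p=False p=True
s_6={p,q,r}: !!p=True !p=False p=True
s_7={r}: !!p=False !p=True p=False
F(!!p) holds; first witness at position 1.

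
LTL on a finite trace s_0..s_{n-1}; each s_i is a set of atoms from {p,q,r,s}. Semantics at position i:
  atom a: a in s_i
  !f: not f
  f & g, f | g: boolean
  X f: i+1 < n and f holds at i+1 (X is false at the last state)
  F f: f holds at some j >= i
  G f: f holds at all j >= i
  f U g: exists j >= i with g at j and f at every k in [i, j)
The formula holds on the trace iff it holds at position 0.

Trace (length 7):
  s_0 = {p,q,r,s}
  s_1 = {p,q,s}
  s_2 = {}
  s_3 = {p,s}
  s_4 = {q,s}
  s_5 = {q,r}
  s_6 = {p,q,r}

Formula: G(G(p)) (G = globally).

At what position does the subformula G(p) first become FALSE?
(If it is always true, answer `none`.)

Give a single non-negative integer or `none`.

Answer: 0

Derivation:
s_0={p,q,r,s}: G(p)=False p=True
s_1={p,q,s}: G(p)=False p=True
s_2={}: G(p)=False p=False
s_3={p,s}: G(p)=False p=True
s_4={q,s}: G(p)=False p=False
s_5={q,r}: G(p)=False p=False
s_6={p,q,r}: G(p)=True p=True
G(G(p)) holds globally = False
First violation at position 0.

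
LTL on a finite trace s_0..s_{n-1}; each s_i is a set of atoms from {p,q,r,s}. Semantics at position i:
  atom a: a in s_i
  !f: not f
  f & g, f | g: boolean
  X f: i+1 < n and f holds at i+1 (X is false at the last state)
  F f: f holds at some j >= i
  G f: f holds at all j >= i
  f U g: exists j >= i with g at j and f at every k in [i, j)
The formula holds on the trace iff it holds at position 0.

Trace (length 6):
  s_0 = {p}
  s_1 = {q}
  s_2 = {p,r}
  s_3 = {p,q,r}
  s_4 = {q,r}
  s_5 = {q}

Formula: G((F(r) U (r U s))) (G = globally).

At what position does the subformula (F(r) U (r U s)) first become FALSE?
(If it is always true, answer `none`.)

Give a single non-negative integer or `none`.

s_0={p}: (F(r) U (r U s))=False F(r)=True r=False (r U s)=False s=False
s_1={q}: (F(r) U (r U s))=False F(r)=True r=False (r U s)=False s=False
s_2={p,r}: (F(r) U (r U s))=False F(r)=True r=True (r U s)=False s=False
s_3={p,q,r}: (F(r) U (r U s))=False F(r)=True r=True (r U s)=False s=False
s_4={q,r}: (F(r) U (r U s))=False F(r)=True r=True (r U s)=False s=False
s_5={q}: (F(r) U (r U s))=False F(r)=False r=False (r U s)=False s=False
G((F(r) U (r U s))) holds globally = False
First violation at position 0.

Answer: 0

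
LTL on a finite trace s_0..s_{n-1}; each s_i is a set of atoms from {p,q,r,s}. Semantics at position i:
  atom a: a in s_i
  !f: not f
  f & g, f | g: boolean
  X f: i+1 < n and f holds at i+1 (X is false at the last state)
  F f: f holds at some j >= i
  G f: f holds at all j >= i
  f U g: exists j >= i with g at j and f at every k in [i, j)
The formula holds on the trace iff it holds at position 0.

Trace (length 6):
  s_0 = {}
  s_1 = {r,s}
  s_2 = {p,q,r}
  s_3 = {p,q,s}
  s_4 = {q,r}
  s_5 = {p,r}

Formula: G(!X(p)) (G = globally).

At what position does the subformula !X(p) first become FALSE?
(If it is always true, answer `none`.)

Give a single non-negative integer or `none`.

Answer: 1

Derivation:
s_0={}: !X(p)=True X(p)=False p=False
s_1={r,s}: !X(p)=False X(p)=True p=False
s_2={p,q,r}: !X(p)=False X(p)=True p=True
s_3={p,q,s}: !X(p)=True X(p)=False p=True
s_4={q,r}: !X(p)=False X(p)=True p=False
s_5={p,r}: !X(p)=True X(p)=False p=True
G(!X(p)) holds globally = False
First violation at position 1.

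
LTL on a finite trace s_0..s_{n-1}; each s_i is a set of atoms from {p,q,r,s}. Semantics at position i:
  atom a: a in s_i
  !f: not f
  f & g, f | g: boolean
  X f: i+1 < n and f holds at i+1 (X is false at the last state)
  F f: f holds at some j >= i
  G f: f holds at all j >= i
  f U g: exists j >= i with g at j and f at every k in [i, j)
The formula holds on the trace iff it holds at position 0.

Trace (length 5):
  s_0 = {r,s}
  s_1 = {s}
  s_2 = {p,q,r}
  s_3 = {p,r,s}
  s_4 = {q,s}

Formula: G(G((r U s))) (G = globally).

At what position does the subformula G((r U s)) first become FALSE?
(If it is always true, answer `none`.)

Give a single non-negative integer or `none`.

Answer: none

Derivation:
s_0={r,s}: G((r U s))=True (r U s)=True r=True s=True
s_1={s}: G((r U s))=True (r U s)=True r=False s=True
s_2={p,q,r}: G((r U s))=True (r U s)=True r=True s=False
s_3={p,r,s}: G((r U s))=True (r U s)=True r=True s=True
s_4={q,s}: G((r U s))=True (r U s)=True r=False s=True
G(G((r U s))) holds globally = True
No violation — formula holds at every position.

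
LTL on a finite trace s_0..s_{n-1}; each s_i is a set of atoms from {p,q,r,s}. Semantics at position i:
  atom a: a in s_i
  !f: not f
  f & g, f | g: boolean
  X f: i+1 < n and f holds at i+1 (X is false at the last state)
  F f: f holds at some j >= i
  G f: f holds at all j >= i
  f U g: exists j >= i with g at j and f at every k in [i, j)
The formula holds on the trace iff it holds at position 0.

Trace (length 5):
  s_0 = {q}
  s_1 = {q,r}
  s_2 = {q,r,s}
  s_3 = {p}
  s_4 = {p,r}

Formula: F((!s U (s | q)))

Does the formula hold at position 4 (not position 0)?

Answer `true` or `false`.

s_0={q}: F((!s U (s | q)))=True (!s U (s | q))=True !s=True s=False (s | q)=True q=True
s_1={q,r}: F((!s U (s | q)))=True (!s U (s | q))=True !s=True s=False (s | q)=True q=True
s_2={q,r,s}: F((!s U (s | q)))=True (!s U (s | q))=True !s=False s=True (s | q)=True q=True
s_3={p}: F((!s U (s | q)))=False (!s U (s | q))=False !s=True s=False (s | q)=False q=False
s_4={p,r}: F((!s U (s | q)))=False (!s U (s | q))=False !s=True s=False (s | q)=False q=False
Evaluating at position 4: result = False

Answer: false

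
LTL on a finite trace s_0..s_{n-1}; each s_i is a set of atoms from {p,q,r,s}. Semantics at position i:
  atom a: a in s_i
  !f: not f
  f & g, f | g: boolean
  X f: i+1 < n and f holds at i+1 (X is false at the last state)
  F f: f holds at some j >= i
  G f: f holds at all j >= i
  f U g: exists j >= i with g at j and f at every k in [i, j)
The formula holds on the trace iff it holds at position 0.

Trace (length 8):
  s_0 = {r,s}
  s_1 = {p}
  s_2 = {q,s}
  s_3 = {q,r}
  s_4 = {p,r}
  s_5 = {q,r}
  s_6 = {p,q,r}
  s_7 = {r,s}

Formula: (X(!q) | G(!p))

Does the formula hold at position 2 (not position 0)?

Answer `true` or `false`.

Answer: false

Derivation:
s_0={r,s}: (X(!q) | G(!p))=True X(!q)=True !q=True q=False G(!p)=False !p=True p=False
s_1={p}: (X(!q) | G(!p))=False X(!q)=False !q=True q=False G(!p)=False !p=False p=True
s_2={q,s}: (X(!q) | G(!p))=False X(!q)=False !q=False q=True G(!p)=False !p=True p=False
s_3={q,r}: (X(!q) | G(!p))=True X(!q)=True !q=False q=True G(!p)=False !p=True p=False
s_4={p,r}: (X(!q) | G(!p))=False X(!q)=False !q=True q=False G(!p)=False !p=False p=True
s_5={q,r}: (X(!q) | G(!p))=False X(!q)=False !q=False q=True G(!p)=False !p=True p=False
s_6={p,q,r}: (X(!q) | G(!p))=True X(!q)=True !q=False q=True G(!p)=False !p=False p=True
s_7={r,s}: (X(!q) | G(!p))=True X(!q)=False !q=True q=False G(!p)=True !p=True p=False
Evaluating at position 2: result = False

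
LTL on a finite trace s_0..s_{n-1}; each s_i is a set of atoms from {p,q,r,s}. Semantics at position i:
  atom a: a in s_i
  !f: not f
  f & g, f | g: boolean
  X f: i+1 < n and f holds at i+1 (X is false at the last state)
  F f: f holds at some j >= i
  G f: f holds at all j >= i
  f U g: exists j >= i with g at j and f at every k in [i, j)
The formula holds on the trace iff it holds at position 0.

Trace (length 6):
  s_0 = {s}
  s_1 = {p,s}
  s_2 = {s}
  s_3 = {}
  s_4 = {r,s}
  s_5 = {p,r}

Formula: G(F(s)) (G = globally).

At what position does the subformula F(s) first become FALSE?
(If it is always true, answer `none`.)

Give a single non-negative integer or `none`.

Answer: 5

Derivation:
s_0={s}: F(s)=True s=True
s_1={p,s}: F(s)=True s=True
s_2={s}: F(s)=True s=True
s_3={}: F(s)=True s=False
s_4={r,s}: F(s)=True s=True
s_5={p,r}: F(s)=False s=False
G(F(s)) holds globally = False
First violation at position 5.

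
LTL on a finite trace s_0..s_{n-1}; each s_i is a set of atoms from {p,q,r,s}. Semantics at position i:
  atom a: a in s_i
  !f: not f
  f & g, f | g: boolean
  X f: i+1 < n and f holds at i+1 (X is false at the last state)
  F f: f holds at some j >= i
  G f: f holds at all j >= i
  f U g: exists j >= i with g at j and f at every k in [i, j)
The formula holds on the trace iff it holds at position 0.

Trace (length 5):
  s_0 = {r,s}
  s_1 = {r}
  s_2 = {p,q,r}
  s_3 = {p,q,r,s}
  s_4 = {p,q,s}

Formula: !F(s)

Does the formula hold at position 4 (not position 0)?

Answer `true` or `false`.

Answer: false

Derivation:
s_0={r,s}: !F(s)=False F(s)=True s=True
s_1={r}: !F(s)=False F(s)=True s=False
s_2={p,q,r}: !F(s)=False F(s)=True s=False
s_3={p,q,r,s}: !F(s)=False F(s)=True s=True
s_4={p,q,s}: !F(s)=False F(s)=True s=True
Evaluating at position 4: result = False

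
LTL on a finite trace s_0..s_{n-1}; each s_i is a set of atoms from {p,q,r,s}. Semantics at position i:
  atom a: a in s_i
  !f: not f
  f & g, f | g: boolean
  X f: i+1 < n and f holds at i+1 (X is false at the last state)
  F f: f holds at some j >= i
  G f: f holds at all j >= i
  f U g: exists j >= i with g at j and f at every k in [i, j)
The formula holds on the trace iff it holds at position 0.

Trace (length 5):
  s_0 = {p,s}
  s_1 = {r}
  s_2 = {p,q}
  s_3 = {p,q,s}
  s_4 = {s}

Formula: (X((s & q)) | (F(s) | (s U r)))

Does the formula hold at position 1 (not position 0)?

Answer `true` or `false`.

Answer: true

Derivation:
s_0={p,s}: (X((s & q)) | (F(s) | (s U r)))=True X((s & q))=False (s & q)=False s=True q=False (F(s) | (s U r))=True F(s)=True (s U r)=True r=False
s_1={r}: (X((s & q)) | (F(s) | (s U r)))=True X((s & q))=False (s & q)=False s=False q=False (F(s) | (s U r))=True F(s)=True (s U r)=True r=True
s_2={p,q}: (X((s & q)) | (F(s) | (s U r)))=True X((s & q))=True (s & q)=False s=False q=True (F(s) | (s U r))=True F(s)=True (s U r)=False r=False
s_3={p,q,s}: (X((s & q)) | (F(s) | (s U r)))=True X((s & q))=False (s & q)=True s=True q=True (F(s) | (s U r))=True F(s)=True (s U r)=False r=False
s_4={s}: (X((s & q)) | (F(s) | (s U r)))=True X((s & q))=False (s & q)=False s=True q=False (F(s) | (s U r))=True F(s)=True (s U r)=False r=False
Evaluating at position 1: result = True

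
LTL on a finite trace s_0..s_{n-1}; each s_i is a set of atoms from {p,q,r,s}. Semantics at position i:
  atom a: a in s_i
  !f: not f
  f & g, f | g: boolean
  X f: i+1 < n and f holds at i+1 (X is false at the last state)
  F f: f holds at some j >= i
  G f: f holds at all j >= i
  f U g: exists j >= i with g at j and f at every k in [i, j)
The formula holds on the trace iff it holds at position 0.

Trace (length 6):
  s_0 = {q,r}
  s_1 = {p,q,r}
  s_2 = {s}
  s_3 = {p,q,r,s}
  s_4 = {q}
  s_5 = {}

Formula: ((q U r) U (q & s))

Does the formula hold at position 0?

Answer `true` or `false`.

s_0={q,r}: ((q U r) U (q & s))=False (q U r)=True q=True r=True (q & s)=False s=False
s_1={p,q,r}: ((q U r) U (q & s))=False (q U r)=True q=True r=True (q & s)=False s=False
s_2={s}: ((q U r) U (q & s))=False (q U r)=False q=False r=False (q & s)=False s=True
s_3={p,q,r,s}: ((q U r) U (q & s))=True (q U r)=True q=True r=True (q & s)=True s=True
s_4={q}: ((q U r) U (q & s))=False (q U r)=False q=True r=False (q & s)=False s=False
s_5={}: ((q U r) U (q & s))=False (q U r)=False q=False r=False (q & s)=False s=False

Answer: false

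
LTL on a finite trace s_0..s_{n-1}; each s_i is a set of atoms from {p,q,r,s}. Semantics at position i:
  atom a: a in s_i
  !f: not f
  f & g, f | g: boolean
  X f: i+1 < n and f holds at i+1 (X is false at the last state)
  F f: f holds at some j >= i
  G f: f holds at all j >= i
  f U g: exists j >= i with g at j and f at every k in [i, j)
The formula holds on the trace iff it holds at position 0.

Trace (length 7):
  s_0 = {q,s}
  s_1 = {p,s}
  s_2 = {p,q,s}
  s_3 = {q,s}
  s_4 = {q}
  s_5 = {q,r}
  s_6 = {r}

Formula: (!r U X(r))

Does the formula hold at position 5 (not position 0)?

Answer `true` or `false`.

Answer: true

Derivation:
s_0={q,s}: (!r U X(r))=True !r=True r=False X(r)=False
s_1={p,s}: (!r U X(r))=True !r=True r=False X(r)=False
s_2={p,q,s}: (!r U X(r))=True !r=True r=False X(r)=False
s_3={q,s}: (!r U X(r))=True !r=True r=False X(r)=False
s_4={q}: (!r U X(r))=True !r=True r=False X(r)=True
s_5={q,r}: (!r U X(r))=True !r=False r=True X(r)=True
s_6={r}: (!r U X(r))=False !r=False r=True X(r)=False
Evaluating at position 5: result = True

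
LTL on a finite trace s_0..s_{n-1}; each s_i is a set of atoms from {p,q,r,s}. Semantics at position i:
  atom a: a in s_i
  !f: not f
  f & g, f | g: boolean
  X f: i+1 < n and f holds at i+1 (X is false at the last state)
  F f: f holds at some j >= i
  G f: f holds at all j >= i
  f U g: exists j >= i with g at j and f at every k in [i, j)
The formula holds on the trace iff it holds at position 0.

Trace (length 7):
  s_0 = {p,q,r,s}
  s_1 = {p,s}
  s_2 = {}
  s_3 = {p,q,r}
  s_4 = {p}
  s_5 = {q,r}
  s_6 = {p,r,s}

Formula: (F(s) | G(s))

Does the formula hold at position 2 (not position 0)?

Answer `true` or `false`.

s_0={p,q,r,s}: (F(s) | G(s))=True F(s)=True s=True G(s)=False
s_1={p,s}: (F(s) | G(s))=True F(s)=True s=True G(s)=False
s_2={}: (F(s) | G(s))=True F(s)=True s=False G(s)=False
s_3={p,q,r}: (F(s) | G(s))=True F(s)=True s=False G(s)=False
s_4={p}: (F(s) | G(s))=True F(s)=True s=False G(s)=False
s_5={q,r}: (F(s) | G(s))=True F(s)=True s=False G(s)=False
s_6={p,r,s}: (F(s) | G(s))=True F(s)=True s=True G(s)=True
Evaluating at position 2: result = True

Answer: true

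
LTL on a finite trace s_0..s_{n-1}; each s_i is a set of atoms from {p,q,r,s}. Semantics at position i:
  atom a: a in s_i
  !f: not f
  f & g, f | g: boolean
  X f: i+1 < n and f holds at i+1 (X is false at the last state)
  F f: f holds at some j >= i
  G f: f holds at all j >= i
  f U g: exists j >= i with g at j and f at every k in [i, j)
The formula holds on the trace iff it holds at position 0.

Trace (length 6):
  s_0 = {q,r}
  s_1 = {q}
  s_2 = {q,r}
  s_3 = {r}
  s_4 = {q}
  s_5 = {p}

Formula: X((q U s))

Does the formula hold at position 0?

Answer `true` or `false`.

s_0={q,r}: X((q U s))=False (q U s)=False q=True s=False
s_1={q}: X((q U s))=False (q U s)=False q=True s=False
s_2={q,r}: X((q U s))=False (q U s)=False q=True s=False
s_3={r}: X((q U s))=False (q U s)=False q=False s=False
s_4={q}: X((q U s))=False (q U s)=False q=True s=False
s_5={p}: X((q U s))=False (q U s)=False q=False s=False

Answer: false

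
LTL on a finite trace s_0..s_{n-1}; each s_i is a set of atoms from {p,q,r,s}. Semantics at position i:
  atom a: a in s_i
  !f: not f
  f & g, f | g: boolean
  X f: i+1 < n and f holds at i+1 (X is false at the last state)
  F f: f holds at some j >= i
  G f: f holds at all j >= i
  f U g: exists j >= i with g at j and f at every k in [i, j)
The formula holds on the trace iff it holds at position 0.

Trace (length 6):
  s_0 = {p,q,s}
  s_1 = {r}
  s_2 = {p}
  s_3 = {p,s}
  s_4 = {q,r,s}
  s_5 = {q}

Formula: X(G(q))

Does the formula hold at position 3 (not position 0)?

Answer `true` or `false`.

Answer: true

Derivation:
s_0={p,q,s}: X(G(q))=False G(q)=False q=True
s_1={r}: X(G(q))=False G(q)=False q=False
s_2={p}: X(G(q))=False G(q)=False q=False
s_3={p,s}: X(G(q))=True G(q)=False q=False
s_4={q,r,s}: X(G(q))=True G(q)=True q=True
s_5={q}: X(G(q))=False G(q)=True q=True
Evaluating at position 3: result = True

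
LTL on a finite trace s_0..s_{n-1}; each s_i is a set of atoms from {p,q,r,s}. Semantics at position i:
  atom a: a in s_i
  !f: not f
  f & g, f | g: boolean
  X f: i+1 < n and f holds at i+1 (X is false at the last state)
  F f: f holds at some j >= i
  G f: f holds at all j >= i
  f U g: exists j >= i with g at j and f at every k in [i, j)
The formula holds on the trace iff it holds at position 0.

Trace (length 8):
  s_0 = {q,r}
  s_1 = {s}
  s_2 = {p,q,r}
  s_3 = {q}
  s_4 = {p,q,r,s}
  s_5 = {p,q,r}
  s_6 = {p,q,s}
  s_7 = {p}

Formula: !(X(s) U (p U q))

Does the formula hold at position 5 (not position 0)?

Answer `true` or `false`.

s_0={q,r}: !(X(s) U (p U q))=False (X(s) U (p U q))=True X(s)=True s=False (p U q)=True p=False q=True
s_1={s}: !(X(s) U (p U q))=True (X(s) U (p U q))=False X(s)=False s=True (p U q)=False p=False q=False
s_2={p,q,r}: !(X(s) U (p U q))=False (X(s) U (p U q))=True X(s)=False s=False (p U q)=True p=True q=True
s_3={q}: !(X(s) U (p U q))=False (X(s) U (p U q))=True X(s)=True s=False (p U q)=True p=False q=True
s_4={p,q,r,s}: !(X(s) U (p U q))=False (X(s) U (p U q))=True X(s)=False s=True (p U q)=True p=True q=True
s_5={p,q,r}: !(X(s) U (p U q))=False (X(s) U (p U q))=True X(s)=True s=False (p U q)=True p=True q=True
s_6={p,q,s}: !(X(s) U (p U q))=False (X(s) U (p U q))=True X(s)=False s=True (p U q)=True p=True q=True
s_7={p}: !(X(s) U (p U q))=True (X(s) U (p U q))=False X(s)=False s=False (p U q)=False p=True q=False
Evaluating at position 5: result = False

Answer: false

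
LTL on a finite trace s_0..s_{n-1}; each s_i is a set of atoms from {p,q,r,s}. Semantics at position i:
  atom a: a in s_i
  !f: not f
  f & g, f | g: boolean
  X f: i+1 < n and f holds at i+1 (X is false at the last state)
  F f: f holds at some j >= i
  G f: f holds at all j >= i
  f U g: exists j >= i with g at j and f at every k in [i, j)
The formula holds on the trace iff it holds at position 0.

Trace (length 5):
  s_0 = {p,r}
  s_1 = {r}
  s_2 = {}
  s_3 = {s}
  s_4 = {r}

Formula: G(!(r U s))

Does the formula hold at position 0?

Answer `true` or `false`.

s_0={p,r}: G(!(r U s))=False !(r U s)=True (r U s)=False r=True s=False
s_1={r}: G(!(r U s))=False !(r U s)=True (r U s)=False r=True s=False
s_2={}: G(!(r U s))=False !(r U s)=True (r U s)=False r=False s=False
s_3={s}: G(!(r U s))=False !(r U s)=False (r U s)=True r=False s=True
s_4={r}: G(!(r U s))=True !(r U s)=True (r U s)=False r=True s=False

Answer: false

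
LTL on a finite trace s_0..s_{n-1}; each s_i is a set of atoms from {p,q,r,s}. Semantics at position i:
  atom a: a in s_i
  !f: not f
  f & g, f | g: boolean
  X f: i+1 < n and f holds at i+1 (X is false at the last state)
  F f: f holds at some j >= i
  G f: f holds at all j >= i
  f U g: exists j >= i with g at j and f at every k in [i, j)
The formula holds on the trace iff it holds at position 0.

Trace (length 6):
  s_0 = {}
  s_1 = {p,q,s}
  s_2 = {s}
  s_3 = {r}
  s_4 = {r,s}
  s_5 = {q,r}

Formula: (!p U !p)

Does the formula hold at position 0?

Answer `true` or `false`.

s_0={}: (!p U !p)=True !p=True p=False
s_1={p,q,s}: (!p U !p)=False !p=False p=True
s_2={s}: (!p U !p)=True !p=True p=False
s_3={r}: (!p U !p)=True !p=True p=False
s_4={r,s}: (!p U !p)=True !p=True p=False
s_5={q,r}: (!p U !p)=True !p=True p=False

Answer: true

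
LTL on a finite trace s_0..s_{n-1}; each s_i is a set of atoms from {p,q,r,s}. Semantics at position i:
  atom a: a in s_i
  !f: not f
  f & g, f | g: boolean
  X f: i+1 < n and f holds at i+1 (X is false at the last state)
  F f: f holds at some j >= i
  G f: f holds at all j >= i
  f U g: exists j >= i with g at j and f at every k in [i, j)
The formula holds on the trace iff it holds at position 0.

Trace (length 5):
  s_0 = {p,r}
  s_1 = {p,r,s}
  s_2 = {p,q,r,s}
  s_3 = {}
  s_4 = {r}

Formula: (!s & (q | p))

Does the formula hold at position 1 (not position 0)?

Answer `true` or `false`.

s_0={p,r}: (!s & (q | p))=True !s=True s=False (q | p)=True q=False p=True
s_1={p,r,s}: (!s & (q | p))=False !s=False s=True (q | p)=True q=False p=True
s_2={p,q,r,s}: (!s & (q | p))=False !s=False s=True (q | p)=True q=True p=True
s_3={}: (!s & (q | p))=False !s=True s=False (q | p)=False q=False p=False
s_4={r}: (!s & (q | p))=False !s=True s=False (q | p)=False q=False p=False
Evaluating at position 1: result = False

Answer: false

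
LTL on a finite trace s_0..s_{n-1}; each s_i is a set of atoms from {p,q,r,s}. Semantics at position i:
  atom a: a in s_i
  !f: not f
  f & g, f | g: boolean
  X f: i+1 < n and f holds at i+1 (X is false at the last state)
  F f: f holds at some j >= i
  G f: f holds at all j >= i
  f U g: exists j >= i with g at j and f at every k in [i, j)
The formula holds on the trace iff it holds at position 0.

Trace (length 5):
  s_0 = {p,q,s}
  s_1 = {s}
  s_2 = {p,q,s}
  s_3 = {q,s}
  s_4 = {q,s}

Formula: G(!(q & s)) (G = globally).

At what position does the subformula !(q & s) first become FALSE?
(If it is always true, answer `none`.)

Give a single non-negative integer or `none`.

Answer: 0

Derivation:
s_0={p,q,s}: !(q & s)=False (q & s)=True q=True s=True
s_1={s}: !(q & s)=True (q & s)=False q=False s=True
s_2={p,q,s}: !(q & s)=False (q & s)=True q=True s=True
s_3={q,s}: !(q & s)=False (q & s)=True q=True s=True
s_4={q,s}: !(q & s)=False (q & s)=True q=True s=True
G(!(q & s)) holds globally = False
First violation at position 0.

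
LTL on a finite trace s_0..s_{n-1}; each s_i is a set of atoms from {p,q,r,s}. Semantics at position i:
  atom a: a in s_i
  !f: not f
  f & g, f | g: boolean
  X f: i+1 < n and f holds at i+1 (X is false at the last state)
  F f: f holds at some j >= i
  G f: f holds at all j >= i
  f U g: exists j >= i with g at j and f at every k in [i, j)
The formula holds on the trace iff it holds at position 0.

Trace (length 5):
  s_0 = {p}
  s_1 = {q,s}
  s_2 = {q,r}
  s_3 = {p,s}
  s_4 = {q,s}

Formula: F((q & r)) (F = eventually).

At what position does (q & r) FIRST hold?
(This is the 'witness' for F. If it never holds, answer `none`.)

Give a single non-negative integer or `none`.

Answer: 2

Derivation:
s_0={p}: (q & r)=False q=False r=False
s_1={q,s}: (q & r)=False q=True r=False
s_2={q,r}: (q & r)=True q=True r=True
s_3={p,s}: (q & r)=False q=False r=False
s_4={q,s}: (q & r)=False q=True r=False
F((q & r)) holds; first witness at position 2.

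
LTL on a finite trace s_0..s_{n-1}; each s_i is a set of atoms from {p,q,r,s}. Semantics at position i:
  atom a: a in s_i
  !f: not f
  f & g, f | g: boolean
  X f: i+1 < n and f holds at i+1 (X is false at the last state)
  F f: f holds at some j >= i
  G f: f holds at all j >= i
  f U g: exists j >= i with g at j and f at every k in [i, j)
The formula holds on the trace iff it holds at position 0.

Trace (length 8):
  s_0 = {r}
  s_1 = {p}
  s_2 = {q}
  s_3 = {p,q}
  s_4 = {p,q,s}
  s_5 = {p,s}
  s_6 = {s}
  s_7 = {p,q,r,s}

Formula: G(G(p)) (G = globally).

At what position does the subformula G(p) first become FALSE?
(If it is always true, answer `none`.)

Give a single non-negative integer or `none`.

s_0={r}: G(p)=False p=False
s_1={p}: G(p)=False p=True
s_2={q}: G(p)=False p=False
s_3={p,q}: G(p)=False p=True
s_4={p,q,s}: G(p)=False p=True
s_5={p,s}: G(p)=False p=True
s_6={s}: G(p)=False p=False
s_7={p,q,r,s}: G(p)=True p=True
G(G(p)) holds globally = False
First violation at position 0.

Answer: 0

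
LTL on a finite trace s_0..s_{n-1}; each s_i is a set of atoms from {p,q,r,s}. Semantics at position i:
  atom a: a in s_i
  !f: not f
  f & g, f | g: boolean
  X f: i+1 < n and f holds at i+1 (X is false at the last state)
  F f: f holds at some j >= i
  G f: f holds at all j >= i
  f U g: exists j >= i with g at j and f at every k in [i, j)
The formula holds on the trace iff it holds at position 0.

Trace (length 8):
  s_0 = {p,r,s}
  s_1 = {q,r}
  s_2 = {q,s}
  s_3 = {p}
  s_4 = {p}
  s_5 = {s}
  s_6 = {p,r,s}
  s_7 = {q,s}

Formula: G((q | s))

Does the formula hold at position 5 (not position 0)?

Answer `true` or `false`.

s_0={p,r,s}: G((q | s))=False (q | s)=True q=False s=True
s_1={q,r}: G((q | s))=False (q | s)=True q=True s=False
s_2={q,s}: G((q | s))=False (q | s)=True q=True s=True
s_3={p}: G((q | s))=False (q | s)=False q=False s=False
s_4={p}: G((q | s))=False (q | s)=False q=False s=False
s_5={s}: G((q | s))=True (q | s)=True q=False s=True
s_6={p,r,s}: G((q | s))=True (q | s)=True q=False s=True
s_7={q,s}: G((q | s))=True (q | s)=True q=True s=True
Evaluating at position 5: result = True

Answer: true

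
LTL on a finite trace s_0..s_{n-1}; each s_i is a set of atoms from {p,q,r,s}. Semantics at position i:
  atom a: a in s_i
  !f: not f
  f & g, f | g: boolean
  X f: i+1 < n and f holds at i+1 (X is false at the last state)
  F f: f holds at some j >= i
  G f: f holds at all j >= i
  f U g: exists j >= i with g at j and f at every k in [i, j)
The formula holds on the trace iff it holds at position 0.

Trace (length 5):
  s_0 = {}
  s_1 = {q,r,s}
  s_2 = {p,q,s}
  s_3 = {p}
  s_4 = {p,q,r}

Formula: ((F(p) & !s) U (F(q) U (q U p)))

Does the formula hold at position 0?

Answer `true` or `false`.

s_0={}: ((F(p) & !s) U (F(q) U (q U p)))=True (F(p) & !s)=True F(p)=True p=False !s=True s=False (F(q) U (q U p))=True F(q)=True q=False (q U p)=False
s_1={q,r,s}: ((F(p) & !s) U (F(q) U (q U p)))=True (F(p) & !s)=False F(p)=True p=False !s=False s=True (F(q) U (q U p))=True F(q)=True q=True (q U p)=True
s_2={p,q,s}: ((F(p) & !s) U (F(q) U (q U p)))=True (F(p) & !s)=False F(p)=True p=True !s=False s=True (F(q) U (q U p))=True F(q)=True q=True (q U p)=True
s_3={p}: ((F(p) & !s) U (F(q) U (q U p)))=True (F(p) & !s)=True F(p)=True p=True !s=True s=False (F(q) U (q U p))=True F(q)=True q=False (q U p)=True
s_4={p,q,r}: ((F(p) & !s) U (F(q) U (q U p)))=True (F(p) & !s)=True F(p)=True p=True !s=True s=False (F(q) U (q U p))=True F(q)=True q=True (q U p)=True

Answer: true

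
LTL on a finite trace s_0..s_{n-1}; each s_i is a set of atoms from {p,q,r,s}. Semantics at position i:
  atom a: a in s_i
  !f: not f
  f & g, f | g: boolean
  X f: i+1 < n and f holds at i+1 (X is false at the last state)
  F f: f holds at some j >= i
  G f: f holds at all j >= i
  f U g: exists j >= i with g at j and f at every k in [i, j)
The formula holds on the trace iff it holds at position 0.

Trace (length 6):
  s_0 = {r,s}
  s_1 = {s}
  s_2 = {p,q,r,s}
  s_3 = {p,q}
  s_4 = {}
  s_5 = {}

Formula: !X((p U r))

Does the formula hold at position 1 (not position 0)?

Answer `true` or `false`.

Answer: false

Derivation:
s_0={r,s}: !X((p U r))=True X((p U r))=False (p U r)=True p=False r=True
s_1={s}: !X((p U r))=False X((p U r))=True (p U r)=False p=False r=False
s_2={p,q,r,s}: !X((p U r))=True X((p U r))=False (p U r)=True p=True r=True
s_3={p,q}: !X((p U r))=True X((p U r))=False (p U r)=False p=True r=False
s_4={}: !X((p U r))=True X((p U r))=False (p U r)=False p=False r=False
s_5={}: !X((p U r))=True X((p U r))=False (p U r)=False p=False r=False
Evaluating at position 1: result = False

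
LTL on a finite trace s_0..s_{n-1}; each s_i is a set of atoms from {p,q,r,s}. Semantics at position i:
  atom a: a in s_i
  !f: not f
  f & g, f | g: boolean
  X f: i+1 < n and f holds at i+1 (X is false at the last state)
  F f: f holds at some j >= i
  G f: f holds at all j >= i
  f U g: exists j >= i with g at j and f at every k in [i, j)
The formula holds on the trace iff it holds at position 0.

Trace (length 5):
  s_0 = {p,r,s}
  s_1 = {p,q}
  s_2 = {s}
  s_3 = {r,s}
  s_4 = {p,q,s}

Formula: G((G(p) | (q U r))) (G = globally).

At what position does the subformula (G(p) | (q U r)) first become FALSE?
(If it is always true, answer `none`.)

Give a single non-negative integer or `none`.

s_0={p,r,s}: (G(p) | (q U r))=True G(p)=False p=True (q U r)=True q=False r=True
s_1={p,q}: (G(p) | (q U r))=False G(p)=False p=True (q U r)=False q=True r=False
s_2={s}: (G(p) | (q U r))=False G(p)=False p=False (q U r)=False q=False r=False
s_3={r,s}: (G(p) | (q U r))=True G(p)=False p=False (q U r)=True q=False r=True
s_4={p,q,s}: (G(p) | (q U r))=True G(p)=True p=True (q U r)=False q=True r=False
G((G(p) | (q U r))) holds globally = False
First violation at position 1.

Answer: 1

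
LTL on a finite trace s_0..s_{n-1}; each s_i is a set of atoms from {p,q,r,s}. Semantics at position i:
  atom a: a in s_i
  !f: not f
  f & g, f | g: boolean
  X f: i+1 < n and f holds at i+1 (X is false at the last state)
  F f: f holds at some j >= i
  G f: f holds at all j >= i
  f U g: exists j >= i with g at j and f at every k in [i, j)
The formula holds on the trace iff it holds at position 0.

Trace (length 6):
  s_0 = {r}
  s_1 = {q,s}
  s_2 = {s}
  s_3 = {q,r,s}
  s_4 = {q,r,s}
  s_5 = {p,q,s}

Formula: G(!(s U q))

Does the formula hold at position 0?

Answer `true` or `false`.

Answer: false

Derivation:
s_0={r}: G(!(s U q))=False !(s U q)=True (s U q)=False s=False q=False
s_1={q,s}: G(!(s U q))=False !(s U q)=False (s U q)=True s=True q=True
s_2={s}: G(!(s U q))=False !(s U q)=False (s U q)=True s=True q=False
s_3={q,r,s}: G(!(s U q))=False !(s U q)=False (s U q)=True s=True q=True
s_4={q,r,s}: G(!(s U q))=False !(s U q)=False (s U q)=True s=True q=True
s_5={p,q,s}: G(!(s U q))=False !(s U q)=False (s U q)=True s=True q=True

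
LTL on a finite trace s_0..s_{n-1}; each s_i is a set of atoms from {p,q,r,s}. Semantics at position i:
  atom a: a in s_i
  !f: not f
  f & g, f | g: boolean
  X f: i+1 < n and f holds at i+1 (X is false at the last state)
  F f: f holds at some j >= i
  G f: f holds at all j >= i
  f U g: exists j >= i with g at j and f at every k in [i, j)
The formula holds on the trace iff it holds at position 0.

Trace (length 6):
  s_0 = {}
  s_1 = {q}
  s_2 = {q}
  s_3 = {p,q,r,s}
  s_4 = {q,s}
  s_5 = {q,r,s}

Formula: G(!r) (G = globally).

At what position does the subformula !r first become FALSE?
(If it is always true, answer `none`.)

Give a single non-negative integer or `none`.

Answer: 3

Derivation:
s_0={}: !r=True r=False
s_1={q}: !r=True r=False
s_2={q}: !r=True r=False
s_3={p,q,r,s}: !r=False r=True
s_4={q,s}: !r=True r=False
s_5={q,r,s}: !r=False r=True
G(!r) holds globally = False
First violation at position 3.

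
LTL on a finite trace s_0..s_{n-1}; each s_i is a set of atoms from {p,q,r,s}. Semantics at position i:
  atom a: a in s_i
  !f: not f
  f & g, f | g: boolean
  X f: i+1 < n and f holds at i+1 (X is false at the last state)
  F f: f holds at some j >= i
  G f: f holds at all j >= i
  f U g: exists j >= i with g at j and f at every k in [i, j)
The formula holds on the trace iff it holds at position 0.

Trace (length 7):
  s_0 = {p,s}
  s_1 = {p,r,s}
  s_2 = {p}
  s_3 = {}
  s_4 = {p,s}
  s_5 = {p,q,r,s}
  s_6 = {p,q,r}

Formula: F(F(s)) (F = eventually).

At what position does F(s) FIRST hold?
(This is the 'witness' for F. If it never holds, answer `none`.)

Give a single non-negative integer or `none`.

s_0={p,s}: F(s)=True s=True
s_1={p,r,s}: F(s)=True s=True
s_2={p}: F(s)=True s=False
s_3={}: F(s)=True s=False
s_4={p,s}: F(s)=True s=True
s_5={p,q,r,s}: F(s)=True s=True
s_6={p,q,r}: F(s)=False s=False
F(F(s)) holds; first witness at position 0.

Answer: 0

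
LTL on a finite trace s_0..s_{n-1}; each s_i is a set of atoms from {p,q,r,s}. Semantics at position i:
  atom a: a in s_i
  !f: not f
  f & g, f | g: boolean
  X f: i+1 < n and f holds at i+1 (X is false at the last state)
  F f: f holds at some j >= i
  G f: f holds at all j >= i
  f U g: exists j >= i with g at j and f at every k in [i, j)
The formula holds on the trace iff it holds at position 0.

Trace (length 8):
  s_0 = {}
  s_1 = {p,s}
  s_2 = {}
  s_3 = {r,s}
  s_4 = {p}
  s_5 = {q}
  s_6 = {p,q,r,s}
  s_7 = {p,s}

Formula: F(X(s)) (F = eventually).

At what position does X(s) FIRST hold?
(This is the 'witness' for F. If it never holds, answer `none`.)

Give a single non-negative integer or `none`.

s_0={}: X(s)=True s=False
s_1={p,s}: X(s)=False s=True
s_2={}: X(s)=True s=False
s_3={r,s}: X(s)=False s=True
s_4={p}: X(s)=False s=False
s_5={q}: X(s)=True s=False
s_6={p,q,r,s}: X(s)=True s=True
s_7={p,s}: X(s)=False s=True
F(X(s)) holds; first witness at position 0.

Answer: 0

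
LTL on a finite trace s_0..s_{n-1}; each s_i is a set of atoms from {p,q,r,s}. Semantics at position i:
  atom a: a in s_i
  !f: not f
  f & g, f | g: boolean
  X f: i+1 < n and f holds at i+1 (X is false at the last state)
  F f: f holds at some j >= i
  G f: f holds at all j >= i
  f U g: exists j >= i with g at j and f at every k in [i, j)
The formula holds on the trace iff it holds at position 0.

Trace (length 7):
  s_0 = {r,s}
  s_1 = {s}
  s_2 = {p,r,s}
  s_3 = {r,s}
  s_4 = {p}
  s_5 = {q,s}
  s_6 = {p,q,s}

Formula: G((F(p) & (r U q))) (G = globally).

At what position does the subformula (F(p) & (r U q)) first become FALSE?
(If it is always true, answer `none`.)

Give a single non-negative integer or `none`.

Answer: 0

Derivation:
s_0={r,s}: (F(p) & (r U q))=False F(p)=True p=False (r U q)=False r=True q=False
s_1={s}: (F(p) & (r U q))=False F(p)=True p=False (r U q)=False r=False q=False
s_2={p,r,s}: (F(p) & (r U q))=False F(p)=True p=True (r U q)=False r=True q=False
s_3={r,s}: (F(p) & (r U q))=False F(p)=True p=False (r U q)=False r=True q=False
s_4={p}: (F(p) & (r U q))=False F(p)=True p=True (r U q)=False r=False q=False
s_5={q,s}: (F(p) & (r U q))=True F(p)=True p=False (r U q)=True r=False q=True
s_6={p,q,s}: (F(p) & (r U q))=True F(p)=True p=True (r U q)=True r=False q=True
G((F(p) & (r U q))) holds globally = False
First violation at position 0.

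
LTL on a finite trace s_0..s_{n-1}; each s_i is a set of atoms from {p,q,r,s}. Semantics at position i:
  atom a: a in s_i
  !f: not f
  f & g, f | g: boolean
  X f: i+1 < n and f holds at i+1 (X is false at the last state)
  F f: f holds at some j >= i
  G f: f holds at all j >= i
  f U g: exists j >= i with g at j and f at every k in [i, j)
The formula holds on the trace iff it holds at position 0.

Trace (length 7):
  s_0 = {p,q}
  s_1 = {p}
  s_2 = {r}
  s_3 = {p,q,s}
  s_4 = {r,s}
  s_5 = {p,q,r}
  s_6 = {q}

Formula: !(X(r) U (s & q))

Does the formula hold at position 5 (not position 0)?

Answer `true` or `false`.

Answer: true

Derivation:
s_0={p,q}: !(X(r) U (s & q))=True (X(r) U (s & q))=False X(r)=False r=False (s & q)=False s=False q=True
s_1={p}: !(X(r) U (s & q))=True (X(r) U (s & q))=False X(r)=True r=False (s & q)=False s=False q=False
s_2={r}: !(X(r) U (s & q))=True (X(r) U (s & q))=False X(r)=False r=True (s & q)=False s=False q=False
s_3={p,q,s}: !(X(r) U (s & q))=False (X(r) U (s & q))=True X(r)=True r=False (s & q)=True s=True q=True
s_4={r,s}: !(X(r) U (s & q))=True (X(r) U (s & q))=False X(r)=True r=True (s & q)=False s=True q=False
s_5={p,q,r}: !(X(r) U (s & q))=True (X(r) U (s & q))=False X(r)=False r=True (s & q)=False s=False q=True
s_6={q}: !(X(r) U (s & q))=True (X(r) U (s & q))=False X(r)=False r=False (s & q)=False s=False q=True
Evaluating at position 5: result = True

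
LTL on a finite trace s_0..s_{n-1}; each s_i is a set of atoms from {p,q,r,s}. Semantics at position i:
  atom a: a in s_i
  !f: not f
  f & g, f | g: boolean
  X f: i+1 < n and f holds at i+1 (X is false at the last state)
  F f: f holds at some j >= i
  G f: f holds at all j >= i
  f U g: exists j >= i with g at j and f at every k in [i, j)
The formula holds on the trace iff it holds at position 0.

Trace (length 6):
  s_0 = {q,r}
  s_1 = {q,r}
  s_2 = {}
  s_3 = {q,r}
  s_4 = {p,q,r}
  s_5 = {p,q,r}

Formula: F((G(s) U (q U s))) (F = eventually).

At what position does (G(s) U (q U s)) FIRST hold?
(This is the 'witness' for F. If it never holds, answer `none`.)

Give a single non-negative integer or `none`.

Answer: none

Derivation:
s_0={q,r}: (G(s) U (q U s))=False G(s)=False s=False (q U s)=False q=True
s_1={q,r}: (G(s) U (q U s))=False G(s)=False s=False (q U s)=False q=True
s_2={}: (G(s) U (q U s))=False G(s)=False s=False (q U s)=False q=False
s_3={q,r}: (G(s) U (q U s))=False G(s)=False s=False (q U s)=False q=True
s_4={p,q,r}: (G(s) U (q U s))=False G(s)=False s=False (q U s)=False q=True
s_5={p,q,r}: (G(s) U (q U s))=False G(s)=False s=False (q U s)=False q=True
F((G(s) U (q U s))) does not hold (no witness exists).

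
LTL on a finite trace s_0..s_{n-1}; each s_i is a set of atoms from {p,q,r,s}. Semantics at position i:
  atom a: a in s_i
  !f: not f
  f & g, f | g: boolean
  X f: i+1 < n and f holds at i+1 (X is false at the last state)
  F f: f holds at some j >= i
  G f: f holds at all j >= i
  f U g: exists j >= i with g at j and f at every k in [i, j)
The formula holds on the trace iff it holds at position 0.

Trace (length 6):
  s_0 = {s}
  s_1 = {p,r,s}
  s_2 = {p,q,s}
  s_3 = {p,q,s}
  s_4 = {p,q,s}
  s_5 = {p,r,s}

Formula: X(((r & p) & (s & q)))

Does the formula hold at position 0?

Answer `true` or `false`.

s_0={s}: X(((r & p) & (s & q)))=False ((r & p) & (s & q))=False (r & p)=False r=False p=False (s & q)=False s=True q=False
s_1={p,r,s}: X(((r & p) & (s & q)))=False ((r & p) & (s & q))=False (r & p)=True r=True p=True (s & q)=False s=True q=False
s_2={p,q,s}: X(((r & p) & (s & q)))=False ((r & p) & (s & q))=False (r & p)=False r=False p=True (s & q)=True s=True q=True
s_3={p,q,s}: X(((r & p) & (s & q)))=False ((r & p) & (s & q))=False (r & p)=False r=False p=True (s & q)=True s=True q=True
s_4={p,q,s}: X(((r & p) & (s & q)))=False ((r & p) & (s & q))=False (r & p)=False r=False p=True (s & q)=True s=True q=True
s_5={p,r,s}: X(((r & p) & (s & q)))=False ((r & p) & (s & q))=False (r & p)=True r=True p=True (s & q)=False s=True q=False

Answer: false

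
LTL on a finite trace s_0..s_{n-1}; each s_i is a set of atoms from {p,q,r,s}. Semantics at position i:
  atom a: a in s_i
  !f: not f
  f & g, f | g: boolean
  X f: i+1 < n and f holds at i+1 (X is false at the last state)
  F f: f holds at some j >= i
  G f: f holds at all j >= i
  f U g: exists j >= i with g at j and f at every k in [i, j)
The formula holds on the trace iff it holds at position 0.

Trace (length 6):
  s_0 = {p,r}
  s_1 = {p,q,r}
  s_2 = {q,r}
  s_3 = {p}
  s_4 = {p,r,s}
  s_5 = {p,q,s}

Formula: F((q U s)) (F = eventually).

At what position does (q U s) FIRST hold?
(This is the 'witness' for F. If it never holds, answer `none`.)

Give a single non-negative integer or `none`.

Answer: 4

Derivation:
s_0={p,r}: (q U s)=False q=False s=False
s_1={p,q,r}: (q U s)=False q=True s=False
s_2={q,r}: (q U s)=False q=True s=False
s_3={p}: (q U s)=False q=False s=False
s_4={p,r,s}: (q U s)=True q=False s=True
s_5={p,q,s}: (q U s)=True q=True s=True
F((q U s)) holds; first witness at position 4.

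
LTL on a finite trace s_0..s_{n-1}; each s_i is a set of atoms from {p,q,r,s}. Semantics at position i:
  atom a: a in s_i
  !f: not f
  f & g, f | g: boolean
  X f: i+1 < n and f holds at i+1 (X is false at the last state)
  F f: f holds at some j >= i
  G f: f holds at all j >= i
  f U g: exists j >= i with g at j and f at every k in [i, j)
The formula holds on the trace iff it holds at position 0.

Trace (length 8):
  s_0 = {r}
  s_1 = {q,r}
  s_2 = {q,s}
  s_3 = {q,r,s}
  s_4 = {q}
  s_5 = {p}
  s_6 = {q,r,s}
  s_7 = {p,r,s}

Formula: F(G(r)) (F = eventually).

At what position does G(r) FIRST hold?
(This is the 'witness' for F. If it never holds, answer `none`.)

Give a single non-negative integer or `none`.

s_0={r}: G(r)=False r=True
s_1={q,r}: G(r)=False r=True
s_2={q,s}: G(r)=False r=False
s_3={q,r,s}: G(r)=False r=True
s_4={q}: G(r)=False r=False
s_5={p}: G(r)=False r=False
s_6={q,r,s}: G(r)=True r=True
s_7={p,r,s}: G(r)=True r=True
F(G(r)) holds; first witness at position 6.

Answer: 6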